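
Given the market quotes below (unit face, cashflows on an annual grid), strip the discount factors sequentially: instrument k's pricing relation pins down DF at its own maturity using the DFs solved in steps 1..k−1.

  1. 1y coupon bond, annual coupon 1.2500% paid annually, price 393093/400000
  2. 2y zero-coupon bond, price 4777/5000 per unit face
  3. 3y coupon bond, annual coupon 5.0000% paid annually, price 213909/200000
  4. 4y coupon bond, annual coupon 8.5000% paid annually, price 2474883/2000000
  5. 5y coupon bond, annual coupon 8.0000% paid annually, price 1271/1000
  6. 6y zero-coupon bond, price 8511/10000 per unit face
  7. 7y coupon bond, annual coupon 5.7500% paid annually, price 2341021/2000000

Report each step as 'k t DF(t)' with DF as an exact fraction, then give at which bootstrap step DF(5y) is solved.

step 1 [1y] bond c/1=1/80: DF=(393093/400000 − 1/80·(0))/(1+1/80) = 4853/5000 ≈ 0.970600
step 2 [2y] zero: DF = P = 4777/5000 ≈ 0.955400
step 3 [3y] bond c/1=1/20: DF=(213909/200000 − 1/20·(0.970600+0.955400))/(1+1/20) = 9269/10000 ≈ 0.926900
step 4 [4y] bond c/1=17/200: DF=(2474883/2000000 − 17/200·(0.970600+0.955400+0.926900))/(1+17/200) = 917/1000 ≈ 0.917000
step 5 [5y] bond c/1=2/25: DF=(1271/1000 − 2/25·(0.970600+0.955400+0.926900+0.917000))/(1+2/25) = 561/625 ≈ 0.897600
step 6 [6y] zero: DF = P = 8511/10000 ≈ 0.851100
step 7 [7y] bond c/1=23/400: DF=(2341021/2000000 − 23/400·(0.970600+0.955400+0.926900+0.917000+0.897600+0.851100))/(1+23/400) = 2017/2500 ≈ 0.806800

1 1 4853/5000
2 2 4777/5000
3 3 9269/10000
4 4 917/1000
5 5 561/625
6 6 8511/10000
7 7 2017/2500
DF(5y) is solved at step 5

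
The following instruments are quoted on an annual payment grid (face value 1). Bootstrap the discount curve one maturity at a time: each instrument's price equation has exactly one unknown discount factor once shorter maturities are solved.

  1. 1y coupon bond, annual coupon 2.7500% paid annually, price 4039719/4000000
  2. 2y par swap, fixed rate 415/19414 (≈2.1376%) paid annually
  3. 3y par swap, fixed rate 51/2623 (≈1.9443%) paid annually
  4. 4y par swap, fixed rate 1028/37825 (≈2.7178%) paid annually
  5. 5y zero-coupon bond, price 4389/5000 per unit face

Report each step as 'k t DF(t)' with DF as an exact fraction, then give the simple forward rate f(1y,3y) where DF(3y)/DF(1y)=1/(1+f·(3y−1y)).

step 1 [1y] bond c/1=11/400: DF=(4039719/4000000 − 11/400·(0))/(1+11/400) = 9829/10000 ≈ 0.982900
step 2 [2y] swap r/1=415/19414: DF=(1 − 415/19414·(0.982900))/(1+415/19414) = 1917/2000 ≈ 0.958500
step 3 [3y] swap r/1=51/2623: DF=(1 − 51/2623·(0.982900+0.958500))/(1+51/2623) = 9439/10000 ≈ 0.943900
step 4 [4y] swap r/1=1028/37825: DF=(1 − 1028/37825·(0.982900+0.958500+0.943900))/(1+1028/37825) = 2243/2500 ≈ 0.897200
step 5 [5y] zero: DF = P = 4389/5000 ≈ 0.877800

1 1 9829/10000
2 2 1917/2000
3 3 9439/10000
4 4 2243/2500
5 5 4389/5000
f(1y,3y) = ((9829/10000)/(9439/10000) − 1)/(2) = 195/9439 ≈ 2.0659%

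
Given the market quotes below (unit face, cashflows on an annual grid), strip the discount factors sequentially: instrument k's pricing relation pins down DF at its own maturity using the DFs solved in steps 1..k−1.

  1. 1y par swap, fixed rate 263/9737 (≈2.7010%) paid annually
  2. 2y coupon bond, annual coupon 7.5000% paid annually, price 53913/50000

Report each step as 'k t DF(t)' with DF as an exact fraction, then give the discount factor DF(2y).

1 1 9737/10000
2 2 9351/10000
DF(2y) = 9351/10000 ≈ 0.935100

step 1 [1y] swap r/1=263/9737: DF=(1 − 263/9737·(0))/(1+263/9737) = 9737/10000 ≈ 0.973700
step 2 [2y] bond c/1=3/40: DF=(53913/50000 − 3/40·(0.973700))/(1+3/40) = 9351/10000 ≈ 0.935100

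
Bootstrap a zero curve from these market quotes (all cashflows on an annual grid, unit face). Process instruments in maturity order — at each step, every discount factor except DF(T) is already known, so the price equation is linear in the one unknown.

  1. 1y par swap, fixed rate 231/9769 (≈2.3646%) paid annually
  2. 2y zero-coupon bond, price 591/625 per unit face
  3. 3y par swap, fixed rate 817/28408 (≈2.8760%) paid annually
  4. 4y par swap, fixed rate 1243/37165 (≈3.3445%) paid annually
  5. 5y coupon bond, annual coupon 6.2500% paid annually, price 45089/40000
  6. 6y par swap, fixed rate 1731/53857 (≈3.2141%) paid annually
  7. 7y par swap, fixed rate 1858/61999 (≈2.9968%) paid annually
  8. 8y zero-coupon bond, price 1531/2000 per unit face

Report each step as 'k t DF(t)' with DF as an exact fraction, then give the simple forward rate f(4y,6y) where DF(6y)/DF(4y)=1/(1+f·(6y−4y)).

1 1 9769/10000
2 2 591/625
3 3 9183/10000
4 4 8757/10000
5 5 8423/10000
6 6 8269/10000
7 7 4071/5000
8 8 1531/2000
f(4y,6y) = ((8757/10000)/(8269/10000) − 1)/(2) = 244/8269 ≈ 2.9508%

step 1 [1y] swap r/1=231/9769: DF=(1 − 231/9769·(0))/(1+231/9769) = 9769/10000 ≈ 0.976900
step 2 [2y] zero: DF = P = 591/625 ≈ 0.945600
step 3 [3y] swap r/1=817/28408: DF=(1 − 817/28408·(0.976900+0.945600))/(1+817/28408) = 9183/10000 ≈ 0.918300
step 4 [4y] swap r/1=1243/37165: DF=(1 − 1243/37165·(0.976900+0.945600+0.918300))/(1+1243/37165) = 8757/10000 ≈ 0.875700
step 5 [5y] bond c/1=1/16: DF=(45089/40000 − 1/16·(0.976900+0.945600+0.918300+0.875700))/(1+1/16) = 8423/10000 ≈ 0.842300
step 6 [6y] swap r/1=1731/53857: DF=(1 − 1731/53857·(0.976900+0.945600+0.918300+0.875700+0.842300))/(1+1731/53857) = 8269/10000 ≈ 0.826900
step 7 [7y] swap r/1=1858/61999: DF=(1 − 1858/61999·(0.976900+0.945600+0.918300+0.875700+0.842300+0.826900))/(1+1858/61999) = 4071/5000 ≈ 0.814200
step 8 [8y] zero: DF = P = 1531/2000 ≈ 0.765500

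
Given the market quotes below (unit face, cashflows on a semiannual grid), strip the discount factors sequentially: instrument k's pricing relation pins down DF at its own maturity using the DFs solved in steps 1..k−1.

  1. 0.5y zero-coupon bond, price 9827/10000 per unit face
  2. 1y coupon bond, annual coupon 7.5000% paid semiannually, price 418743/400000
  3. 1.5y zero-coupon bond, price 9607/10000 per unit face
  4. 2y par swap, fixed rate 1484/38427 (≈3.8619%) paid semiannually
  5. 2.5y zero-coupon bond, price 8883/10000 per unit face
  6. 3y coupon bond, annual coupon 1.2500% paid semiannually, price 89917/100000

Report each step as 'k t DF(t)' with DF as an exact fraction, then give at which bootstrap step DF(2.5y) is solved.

1 1/2 9827/10000
2 1 1947/2000
3 3/2 9607/10000
4 2 4629/5000
5 5/2 8883/10000
6 3 4321/5000
DF(2.5y) is solved at step 5

step 1 [0.5y] zero: DF = P = 9827/10000 ≈ 0.982700
step 2 [1y] bond c/2=3/80: DF=(418743/400000 − 3/80·(0.982700))/(1+3/80) = 1947/2000 ≈ 0.973500
step 3 [1.5y] zero: DF = P = 9607/10000 ≈ 0.960700
step 4 [2y] swap r/2=742/38427: DF=(1 − 742/38427·(0.982700+0.973500+0.960700))/(1+742/38427) = 4629/5000 ≈ 0.925800
step 5 [2.5y] zero: DF = P = 8883/10000 ≈ 0.888300
step 6 [3y] bond c/2=1/160: DF=(89917/100000 − 1/160·(0.982700+0.973500+0.960700+0.925800+0.888300))/(1+1/160) = 4321/5000 ≈ 0.864200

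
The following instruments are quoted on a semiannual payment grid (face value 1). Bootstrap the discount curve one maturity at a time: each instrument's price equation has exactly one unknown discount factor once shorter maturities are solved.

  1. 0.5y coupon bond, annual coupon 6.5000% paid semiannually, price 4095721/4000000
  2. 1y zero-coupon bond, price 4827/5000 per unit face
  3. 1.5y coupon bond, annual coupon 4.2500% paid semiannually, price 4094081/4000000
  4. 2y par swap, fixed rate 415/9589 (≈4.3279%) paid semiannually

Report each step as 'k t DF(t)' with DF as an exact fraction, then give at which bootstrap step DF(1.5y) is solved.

step 1 [0.5y] bond c/2=13/400: DF=(4095721/4000000 − 13/400·(0))/(1+13/400) = 9917/10000 ≈ 0.991700
step 2 [1y] zero: DF = P = 4827/5000 ≈ 0.965400
step 3 [1.5y] bond c/2=17/800: DF=(4094081/4000000 − 17/800·(0.991700+0.965400))/(1+17/800) = 1923/2000 ≈ 0.961500
step 4 [2y] swap r/2=415/19178: DF=(1 − 415/19178·(0.991700+0.965400+0.961500))/(1+415/19178) = 917/1000 ≈ 0.917000

1 1/2 9917/10000
2 1 4827/5000
3 3/2 1923/2000
4 2 917/1000
DF(1.5y) is solved at step 3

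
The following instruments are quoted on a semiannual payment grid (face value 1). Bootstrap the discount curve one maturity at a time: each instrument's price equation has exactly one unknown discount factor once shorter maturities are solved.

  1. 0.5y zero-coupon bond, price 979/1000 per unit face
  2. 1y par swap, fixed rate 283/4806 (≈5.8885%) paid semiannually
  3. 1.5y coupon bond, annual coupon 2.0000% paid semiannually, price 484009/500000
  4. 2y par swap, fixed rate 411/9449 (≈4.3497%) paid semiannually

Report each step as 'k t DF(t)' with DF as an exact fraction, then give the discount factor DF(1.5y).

step 1 [0.5y] zero: DF = P = 979/1000 ≈ 0.979000
step 2 [1y] swap r/2=283/9612: DF=(1 − 283/9612·(0.979000))/(1+283/9612) = 4717/5000 ≈ 0.943400
step 3 [1.5y] bond c/2=1/100: DF=(484009/500000 − 1/100·(0.979000+0.943400))/(1+1/100) = 4697/5000 ≈ 0.939400
step 4 [2y] swap r/2=411/18898: DF=(1 − 411/18898·(0.979000+0.943400+0.939400))/(1+411/18898) = 4589/5000 ≈ 0.917800

1 1/2 979/1000
2 1 4717/5000
3 3/2 4697/5000
4 2 4589/5000
DF(1.5y) = 4697/5000 ≈ 0.939400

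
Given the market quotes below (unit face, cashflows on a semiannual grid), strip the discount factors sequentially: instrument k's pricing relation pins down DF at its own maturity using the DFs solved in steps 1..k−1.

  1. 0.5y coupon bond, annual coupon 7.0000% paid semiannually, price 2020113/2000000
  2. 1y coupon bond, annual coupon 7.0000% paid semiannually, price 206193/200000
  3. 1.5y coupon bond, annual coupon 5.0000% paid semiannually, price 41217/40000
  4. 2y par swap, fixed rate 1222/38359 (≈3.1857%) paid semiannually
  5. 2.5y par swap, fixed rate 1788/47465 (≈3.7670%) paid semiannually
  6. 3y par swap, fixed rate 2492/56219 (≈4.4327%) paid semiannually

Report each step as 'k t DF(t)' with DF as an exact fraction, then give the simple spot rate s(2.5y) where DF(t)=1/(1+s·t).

step 1 [0.5y] bond c/2=7/200: DF=(2020113/2000000 − 7/200·(0))/(1+7/200) = 9759/10000 ≈ 0.975900
step 2 [1y] bond c/2=7/200: DF=(206193/200000 − 7/200·(0.975900))/(1+7/200) = 9631/10000 ≈ 0.963100
step 3 [1.5y] bond c/2=1/40: DF=(41217/40000 − 1/40·(0.975900+0.963100))/(1+1/40) = 479/500 ≈ 0.958000
step 4 [2y] swap r/2=611/38359: DF=(1 − 611/38359·(0.975900+0.963100+0.958000))/(1+611/38359) = 9389/10000 ≈ 0.938900
step 5 [2.5y] swap r/2=894/47465: DF=(1 − 894/47465·(0.975900+0.963100+0.958000+0.938900))/(1+894/47465) = 4553/5000 ≈ 0.910600
step 6 [3y] swap r/2=1246/56219: DF=(1 − 1246/56219·(0.975900+0.963100+0.958000+0.938900+0.910600))/(1+1246/56219) = 4377/5000 ≈ 0.875400

1 1/2 9759/10000
2 1 9631/10000
3 3/2 479/500
4 2 9389/10000
5 5/2 4553/5000
6 3 4377/5000
s(2.5y) = (1/(4553/5000) − 1)/(5/2) = 894/22765 ≈ 3.9271%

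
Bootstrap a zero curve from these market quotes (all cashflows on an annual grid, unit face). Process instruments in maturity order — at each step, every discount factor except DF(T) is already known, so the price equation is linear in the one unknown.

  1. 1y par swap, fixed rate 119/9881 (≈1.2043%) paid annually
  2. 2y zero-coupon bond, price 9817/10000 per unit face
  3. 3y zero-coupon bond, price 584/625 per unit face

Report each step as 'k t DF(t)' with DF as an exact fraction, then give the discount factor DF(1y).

step 1 [1y] swap r/1=119/9881: DF=(1 − 119/9881·(0))/(1+119/9881) = 9881/10000 ≈ 0.988100
step 2 [2y] zero: DF = P = 9817/10000 ≈ 0.981700
step 3 [3y] zero: DF = P = 584/625 ≈ 0.934400

1 1 9881/10000
2 2 9817/10000
3 3 584/625
DF(1y) = 9881/10000 ≈ 0.988100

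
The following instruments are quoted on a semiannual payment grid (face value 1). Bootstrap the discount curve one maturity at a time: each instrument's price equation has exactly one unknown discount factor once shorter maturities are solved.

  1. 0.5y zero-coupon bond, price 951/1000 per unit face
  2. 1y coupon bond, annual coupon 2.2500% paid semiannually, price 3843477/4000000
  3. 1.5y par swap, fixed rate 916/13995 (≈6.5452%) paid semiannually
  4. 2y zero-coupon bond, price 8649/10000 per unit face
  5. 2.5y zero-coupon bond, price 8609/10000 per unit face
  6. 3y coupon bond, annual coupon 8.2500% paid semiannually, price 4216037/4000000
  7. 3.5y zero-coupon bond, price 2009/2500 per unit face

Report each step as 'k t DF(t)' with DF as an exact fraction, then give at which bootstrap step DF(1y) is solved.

1 1/2 951/1000
2 1 2349/2500
3 3/2 2271/2500
4 2 8649/10000
5 5/2 8609/10000
6 3 833/1000
7 7/2 2009/2500
DF(1y) is solved at step 2

step 1 [0.5y] zero: DF = P = 951/1000 ≈ 0.951000
step 2 [1y] bond c/2=9/800: DF=(3843477/4000000 − 9/800·(0.951000))/(1+9/800) = 2349/2500 ≈ 0.939600
step 3 [1.5y] swap r/2=458/13995: DF=(1 − 458/13995·(0.951000+0.939600))/(1+458/13995) = 2271/2500 ≈ 0.908400
step 4 [2y] zero: DF = P = 8649/10000 ≈ 0.864900
step 5 [2.5y] zero: DF = P = 8609/10000 ≈ 0.860900
step 6 [3y] bond c/2=33/800: DF=(4216037/4000000 − 33/800·(0.951000+0.939600+0.908400+0.864900+0.860900))/(1+33/800) = 833/1000 ≈ 0.833000
step 7 [3.5y] zero: DF = P = 2009/2500 ≈ 0.803600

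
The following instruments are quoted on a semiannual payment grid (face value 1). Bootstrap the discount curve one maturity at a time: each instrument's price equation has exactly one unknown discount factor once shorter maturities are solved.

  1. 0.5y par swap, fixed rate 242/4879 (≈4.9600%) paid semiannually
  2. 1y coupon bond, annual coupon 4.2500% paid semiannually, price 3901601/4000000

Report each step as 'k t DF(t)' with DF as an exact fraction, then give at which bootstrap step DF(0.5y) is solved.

1 1/2 4879/5000
2 1 2337/2500
DF(0.5y) is solved at step 1

step 1 [0.5y] swap r/2=121/4879: DF=(1 − 121/4879·(0))/(1+121/4879) = 4879/5000 ≈ 0.975800
step 2 [1y] bond c/2=17/800: DF=(3901601/4000000 − 17/800·(0.975800))/(1+17/800) = 2337/2500 ≈ 0.934800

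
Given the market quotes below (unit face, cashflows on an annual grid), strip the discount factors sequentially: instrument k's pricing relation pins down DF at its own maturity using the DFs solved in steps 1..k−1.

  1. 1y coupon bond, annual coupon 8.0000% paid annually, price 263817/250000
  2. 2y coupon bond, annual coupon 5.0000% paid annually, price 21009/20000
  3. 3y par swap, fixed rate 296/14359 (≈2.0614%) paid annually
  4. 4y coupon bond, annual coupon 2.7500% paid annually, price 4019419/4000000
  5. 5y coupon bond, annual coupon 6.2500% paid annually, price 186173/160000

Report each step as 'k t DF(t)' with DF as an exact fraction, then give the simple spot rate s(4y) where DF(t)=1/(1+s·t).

1 1 9771/10000
2 2 9539/10000
3 3 588/625
4 4 9011/10000
5 5 2183/2500
s(4y) = (1/(9011/10000) − 1)/(4) = 989/36044 ≈ 2.7439%

step 1 [1y] bond c/1=2/25: DF=(263817/250000 − 2/25·(0))/(1+2/25) = 9771/10000 ≈ 0.977100
step 2 [2y] bond c/1=1/20: DF=(21009/20000 − 1/20·(0.977100))/(1+1/20) = 9539/10000 ≈ 0.953900
step 3 [3y] swap r/1=296/14359: DF=(1 − 296/14359·(0.977100+0.953900))/(1+296/14359) = 588/625 ≈ 0.940800
step 4 [4y] bond c/1=11/400: DF=(4019419/4000000 − 11/400·(0.977100+0.953900+0.940800))/(1+11/400) = 9011/10000 ≈ 0.901100
step 5 [5y] bond c/1=1/16: DF=(186173/160000 − 1/16·(0.977100+0.953900+0.940800+0.901100))/(1+1/16) = 2183/2500 ≈ 0.873200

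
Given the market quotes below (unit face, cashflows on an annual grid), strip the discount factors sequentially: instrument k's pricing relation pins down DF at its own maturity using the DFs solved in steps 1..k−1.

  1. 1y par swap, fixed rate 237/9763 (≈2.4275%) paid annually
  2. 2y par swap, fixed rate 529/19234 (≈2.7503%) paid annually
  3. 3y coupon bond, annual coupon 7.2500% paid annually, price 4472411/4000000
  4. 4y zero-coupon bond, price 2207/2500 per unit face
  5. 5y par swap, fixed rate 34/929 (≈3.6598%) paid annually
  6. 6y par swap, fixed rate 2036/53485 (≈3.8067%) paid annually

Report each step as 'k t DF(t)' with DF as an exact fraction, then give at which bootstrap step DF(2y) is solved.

step 1 [1y] swap r/1=237/9763: DF=(1 − 237/9763·(0))/(1+237/9763) = 9763/10000 ≈ 0.976300
step 2 [2y] swap r/1=529/19234: DF=(1 − 529/19234·(0.976300))/(1+529/19234) = 9471/10000 ≈ 0.947100
step 3 [3y] bond c/1=29/400: DF=(4472411/4000000 − 29/400·(0.976300+0.947100))/(1+29/400) = 73/80 ≈ 0.912500
step 4 [4y] zero: DF = P = 2207/2500 ≈ 0.882800
step 5 [5y] swap r/1=34/929: DF=(1 − 34/929·(0.976300+0.947100+0.912500+0.882800))/(1+34/929) = 4167/5000 ≈ 0.833400
step 6 [6y] swap r/1=2036/53485: DF=(1 − 2036/53485·(0.976300+0.947100+0.912500+0.882800+0.833400))/(1+2036/53485) = 1991/2500 ≈ 0.796400

1 1 9763/10000
2 2 9471/10000
3 3 73/80
4 4 2207/2500
5 5 4167/5000
6 6 1991/2500
DF(2y) is solved at step 2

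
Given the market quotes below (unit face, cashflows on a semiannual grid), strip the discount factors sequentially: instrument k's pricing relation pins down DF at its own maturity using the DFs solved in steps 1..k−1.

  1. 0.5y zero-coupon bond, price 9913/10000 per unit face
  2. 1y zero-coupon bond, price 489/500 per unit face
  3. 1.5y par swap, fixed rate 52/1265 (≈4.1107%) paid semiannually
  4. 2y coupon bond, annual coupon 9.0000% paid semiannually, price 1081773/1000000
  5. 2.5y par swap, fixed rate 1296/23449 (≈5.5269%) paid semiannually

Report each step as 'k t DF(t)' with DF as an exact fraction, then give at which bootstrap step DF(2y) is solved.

step 1 [0.5y] zero: DF = P = 9913/10000 ≈ 0.991300
step 2 [1y] zero: DF = P = 489/500 ≈ 0.978000
step 3 [1.5y] swap r/2=26/1265: DF=(1 − 26/1265·(0.991300+0.978000))/(1+26/1265) = 4701/5000 ≈ 0.940200
step 4 [2y] bond c/2=9/200: DF=(1081773/1000000 − 9/200·(0.991300+0.978000+0.940200))/(1+9/200) = 9099/10000 ≈ 0.909900
step 5 [2.5y] swap r/2=648/23449: DF=(1 − 648/23449·(0.991300+0.978000+0.940200+0.909900))/(1+648/23449) = 544/625 ≈ 0.870400

1 1/2 9913/10000
2 1 489/500
3 3/2 4701/5000
4 2 9099/10000
5 5/2 544/625
DF(2y) is solved at step 4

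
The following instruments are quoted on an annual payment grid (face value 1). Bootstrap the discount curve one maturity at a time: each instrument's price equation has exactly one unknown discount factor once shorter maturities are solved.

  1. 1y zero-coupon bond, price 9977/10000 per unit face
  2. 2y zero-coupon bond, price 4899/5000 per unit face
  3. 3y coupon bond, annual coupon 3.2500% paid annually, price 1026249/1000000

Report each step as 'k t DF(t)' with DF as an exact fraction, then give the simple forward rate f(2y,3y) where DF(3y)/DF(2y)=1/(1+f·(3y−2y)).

1 1 9977/10000
2 2 4899/5000
3 3 9317/10000
f(2y,3y) = ((4899/5000)/(9317/10000) − 1)/(1) = 481/9317 ≈ 5.1626%

step 1 [1y] zero: DF = P = 9977/10000 ≈ 0.997700
step 2 [2y] zero: DF = P = 4899/5000 ≈ 0.979800
step 3 [3y] bond c/1=13/400: DF=(1026249/1000000 − 13/400·(0.997700+0.979800))/(1+13/400) = 9317/10000 ≈ 0.931700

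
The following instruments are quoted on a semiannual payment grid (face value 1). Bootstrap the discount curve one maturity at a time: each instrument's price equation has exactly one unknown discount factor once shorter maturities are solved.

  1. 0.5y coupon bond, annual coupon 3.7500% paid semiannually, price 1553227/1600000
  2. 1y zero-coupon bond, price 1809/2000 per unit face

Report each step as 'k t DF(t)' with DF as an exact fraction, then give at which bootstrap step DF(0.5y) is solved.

step 1 [0.5y] bond c/2=3/160: DF=(1553227/1600000 − 3/160·(0))/(1+3/160) = 9529/10000 ≈ 0.952900
step 2 [1y] zero: DF = P = 1809/2000 ≈ 0.904500

1 1/2 9529/10000
2 1 1809/2000
DF(0.5y) is solved at step 1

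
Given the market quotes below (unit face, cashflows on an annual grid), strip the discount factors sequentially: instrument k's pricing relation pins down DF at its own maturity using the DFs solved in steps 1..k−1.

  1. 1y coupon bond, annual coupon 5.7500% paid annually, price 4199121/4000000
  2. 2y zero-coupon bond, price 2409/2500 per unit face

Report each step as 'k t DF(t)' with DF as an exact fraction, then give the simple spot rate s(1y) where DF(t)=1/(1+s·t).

step 1 [1y] bond c/1=23/400: DF=(4199121/4000000 − 23/400·(0))/(1+23/400) = 9927/10000 ≈ 0.992700
step 2 [2y] zero: DF = P = 2409/2500 ≈ 0.963600

1 1 9927/10000
2 2 2409/2500
s(1y) = (1/(9927/10000) − 1)/(1) = 73/9927 ≈ 0.7354%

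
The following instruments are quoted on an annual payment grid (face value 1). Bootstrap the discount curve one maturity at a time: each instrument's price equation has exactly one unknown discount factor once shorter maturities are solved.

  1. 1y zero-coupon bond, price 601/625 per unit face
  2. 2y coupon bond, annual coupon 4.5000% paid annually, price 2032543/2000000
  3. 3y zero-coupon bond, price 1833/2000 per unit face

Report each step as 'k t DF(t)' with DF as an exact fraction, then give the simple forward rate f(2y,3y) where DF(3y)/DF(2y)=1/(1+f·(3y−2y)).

step 1 [1y] zero: DF = P = 601/625 ≈ 0.961600
step 2 [2y] bond c/1=9/200: DF=(2032543/2000000 − 9/200·(0.961600))/(1+9/200) = 9311/10000 ≈ 0.931100
step 3 [3y] zero: DF = P = 1833/2000 ≈ 0.916500

1 1 601/625
2 2 9311/10000
3 3 1833/2000
f(2y,3y) = ((9311/10000)/(1833/2000) − 1)/(1) = 146/9165 ≈ 1.5930%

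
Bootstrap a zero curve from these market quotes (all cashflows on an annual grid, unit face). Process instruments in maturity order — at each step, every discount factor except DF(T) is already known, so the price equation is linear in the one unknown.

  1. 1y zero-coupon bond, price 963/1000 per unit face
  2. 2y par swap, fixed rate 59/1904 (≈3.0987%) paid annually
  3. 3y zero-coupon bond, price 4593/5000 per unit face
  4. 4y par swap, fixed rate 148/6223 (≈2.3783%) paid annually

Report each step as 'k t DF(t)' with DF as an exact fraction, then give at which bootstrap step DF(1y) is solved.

step 1 [1y] zero: DF = P = 963/1000 ≈ 0.963000
step 2 [2y] swap r/1=59/1904: DF=(1 − 59/1904·(0.963000))/(1+59/1904) = 941/1000 ≈ 0.941000
step 3 [3y] zero: DF = P = 4593/5000 ≈ 0.918600
step 4 [4y] swap r/1=148/6223: DF=(1 − 148/6223·(0.963000+0.941000+0.918600))/(1+148/6223) = 1139/1250 ≈ 0.911200

1 1 963/1000
2 2 941/1000
3 3 4593/5000
4 4 1139/1250
DF(1y) is solved at step 1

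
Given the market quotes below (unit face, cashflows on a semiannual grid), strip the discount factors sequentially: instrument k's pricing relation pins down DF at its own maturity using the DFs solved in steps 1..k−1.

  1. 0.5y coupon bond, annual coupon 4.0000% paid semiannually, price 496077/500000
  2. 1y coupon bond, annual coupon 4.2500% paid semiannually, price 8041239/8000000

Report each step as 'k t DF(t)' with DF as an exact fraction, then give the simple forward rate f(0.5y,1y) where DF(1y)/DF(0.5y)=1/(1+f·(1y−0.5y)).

step 1 [0.5y] bond c/2=1/50: DF=(496077/500000 − 1/50·(0))/(1+1/50) = 9727/10000 ≈ 0.972700
step 2 [1y] bond c/2=17/800: DF=(8041239/8000000 − 17/800·(0.972700))/(1+17/800) = 241/250 ≈ 0.964000

1 1/2 9727/10000
2 1 241/250
f(0.5y,1y) = ((9727/10000)/(241/250) − 1)/(1/2) = 87/4820 ≈ 1.8050%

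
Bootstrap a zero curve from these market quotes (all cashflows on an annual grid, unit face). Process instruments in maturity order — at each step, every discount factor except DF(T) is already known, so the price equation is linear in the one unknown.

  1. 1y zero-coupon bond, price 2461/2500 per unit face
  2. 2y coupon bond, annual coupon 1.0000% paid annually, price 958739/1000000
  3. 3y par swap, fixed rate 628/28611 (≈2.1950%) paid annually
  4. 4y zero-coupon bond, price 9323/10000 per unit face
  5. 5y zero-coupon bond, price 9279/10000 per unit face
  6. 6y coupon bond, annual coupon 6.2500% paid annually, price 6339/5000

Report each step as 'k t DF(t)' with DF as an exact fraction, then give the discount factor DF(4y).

step 1 [1y] zero: DF = P = 2461/2500 ≈ 0.984400
step 2 [2y] bond c/1=1/100: DF=(958739/1000000 − 1/100·(0.984400))/(1+1/100) = 1879/2000 ≈ 0.939500
step 3 [3y] swap r/1=628/28611: DF=(1 − 628/28611·(0.984400+0.939500))/(1+628/28611) = 2343/2500 ≈ 0.937200
step 4 [4y] zero: DF = P = 9323/10000 ≈ 0.932300
step 5 [5y] zero: DF = P = 9279/10000 ≈ 0.927900
step 6 [6y] bond c/1=1/16: DF=(6339/5000 − 1/16·(0.984400+0.939500+0.937200+0.932300+0.927900))/(1+1/16) = 1831/2000 ≈ 0.915500

1 1 2461/2500
2 2 1879/2000
3 3 2343/2500
4 4 9323/10000
5 5 9279/10000
6 6 1831/2000
DF(4y) = 9323/10000 ≈ 0.932300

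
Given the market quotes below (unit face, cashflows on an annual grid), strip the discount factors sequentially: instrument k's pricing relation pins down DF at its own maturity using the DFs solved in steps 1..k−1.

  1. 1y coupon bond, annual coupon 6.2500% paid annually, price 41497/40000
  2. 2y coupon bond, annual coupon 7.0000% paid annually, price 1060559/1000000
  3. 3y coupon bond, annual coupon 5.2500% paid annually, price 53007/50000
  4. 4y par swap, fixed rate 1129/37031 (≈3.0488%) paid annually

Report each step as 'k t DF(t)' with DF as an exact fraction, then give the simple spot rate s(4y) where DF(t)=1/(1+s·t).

1 1 2441/2500
2 2 9273/10000
3 3 9123/10000
4 4 8871/10000
s(4y) = (1/(8871/10000) − 1)/(4) = 1129/35484 ≈ 3.1817%

step 1 [1y] bond c/1=1/16: DF=(41497/40000 − 1/16·(0))/(1+1/16) = 2441/2500 ≈ 0.976400
step 2 [2y] bond c/1=7/100: DF=(1060559/1000000 − 7/100·(0.976400))/(1+7/100) = 9273/10000 ≈ 0.927300
step 3 [3y] bond c/1=21/400: DF=(53007/50000 − 21/400·(0.976400+0.927300))/(1+21/400) = 9123/10000 ≈ 0.912300
step 4 [4y] swap r/1=1129/37031: DF=(1 − 1129/37031·(0.976400+0.927300+0.912300))/(1+1129/37031) = 8871/10000 ≈ 0.887100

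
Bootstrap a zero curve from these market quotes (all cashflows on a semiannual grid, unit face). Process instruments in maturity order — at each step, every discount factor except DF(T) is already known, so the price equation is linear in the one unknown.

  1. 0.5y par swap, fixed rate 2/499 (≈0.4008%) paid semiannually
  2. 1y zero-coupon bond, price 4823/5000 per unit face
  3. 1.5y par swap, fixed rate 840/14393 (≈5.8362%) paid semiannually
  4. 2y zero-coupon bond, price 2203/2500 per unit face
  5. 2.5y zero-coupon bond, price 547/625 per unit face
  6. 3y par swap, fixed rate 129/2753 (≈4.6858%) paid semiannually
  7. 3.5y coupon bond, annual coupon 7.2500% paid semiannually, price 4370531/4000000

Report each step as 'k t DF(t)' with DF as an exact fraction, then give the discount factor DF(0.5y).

1 1/2 499/500
2 1 4823/5000
3 3/2 229/250
4 2 2203/2500
5 5/2 547/625
6 3 871/1000
7 7/2 4309/5000
DF(0.5y) = 499/500 ≈ 0.998000

step 1 [0.5y] swap r/2=1/499: DF=(1 − 1/499·(0))/(1+1/499) = 499/500 ≈ 0.998000
step 2 [1y] zero: DF = P = 4823/5000 ≈ 0.964600
step 3 [1.5y] swap r/2=420/14393: DF=(1 − 420/14393·(0.998000+0.964600))/(1+420/14393) = 229/250 ≈ 0.916000
step 4 [2y] zero: DF = P = 2203/2500 ≈ 0.881200
step 5 [2.5y] zero: DF = P = 547/625 ≈ 0.875200
step 6 [3y] swap r/2=129/5506: DF=(1 − 129/5506·(0.998000+0.964600+0.916000+0.881200+0.875200))/(1+129/5506) = 871/1000 ≈ 0.871000
step 7 [3.5y] bond c/2=29/800: DF=(4370531/4000000 − 29/800·(0.998000+0.964600+0.916000+0.881200+0.875200+0.871000))/(1+29/800) = 4309/5000 ≈ 0.861800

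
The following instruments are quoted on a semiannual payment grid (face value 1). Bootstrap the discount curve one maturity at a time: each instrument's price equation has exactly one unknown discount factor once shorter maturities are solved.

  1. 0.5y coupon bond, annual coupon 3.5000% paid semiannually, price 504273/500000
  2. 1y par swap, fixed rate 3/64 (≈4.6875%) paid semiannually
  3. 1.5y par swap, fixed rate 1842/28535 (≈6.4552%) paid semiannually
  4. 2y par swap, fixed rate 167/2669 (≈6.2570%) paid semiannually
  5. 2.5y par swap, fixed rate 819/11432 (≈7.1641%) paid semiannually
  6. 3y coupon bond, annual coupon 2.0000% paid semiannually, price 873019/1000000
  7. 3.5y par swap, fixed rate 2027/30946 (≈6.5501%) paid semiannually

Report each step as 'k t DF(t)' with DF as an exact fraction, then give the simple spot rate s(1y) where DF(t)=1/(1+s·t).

step 1 [0.5y] bond c/2=7/400: DF=(504273/500000 − 7/400·(0))/(1+7/400) = 1239/1250 ≈ 0.991200
step 2 [1y] swap r/2=3/128: DF=(1 − 3/128·(0.991200))/(1+3/128) = 1193/1250 ≈ 0.954400
step 3 [1.5y] swap r/2=921/28535: DF=(1 − 921/28535·(0.991200+0.954400))/(1+921/28535) = 9079/10000 ≈ 0.907900
step 4 [2y] swap r/2=167/5338: DF=(1 − 167/5338·(0.991200+0.954400+0.907900))/(1+167/5338) = 8831/10000 ≈ 0.883100
step 5 [2.5y] swap r/2=819/22864: DF=(1 − 819/22864·(0.991200+0.954400+0.907900+0.883100))/(1+819/22864) = 4181/5000 ≈ 0.836200
step 6 [3y] bond c/2=1/100: DF=(873019/1000000 − 1/100·(0.991200+0.954400+0.907900+0.883100+0.836200))/(1+1/100) = 8191/10000 ≈ 0.819100
step 7 [3.5y] swap r/2=2027/61892: DF=(1 − 2027/61892·(0.991200+0.954400+0.907900+0.883100+0.836200+0.819100))/(1+2027/61892) = 7973/10000 ≈ 0.797300

1 1/2 1239/1250
2 1 1193/1250
3 3/2 9079/10000
4 2 8831/10000
5 5/2 4181/5000
6 3 8191/10000
7 7/2 7973/10000
s(1y) = (1/(1193/1250) − 1)/(1) = 57/1193 ≈ 4.7779%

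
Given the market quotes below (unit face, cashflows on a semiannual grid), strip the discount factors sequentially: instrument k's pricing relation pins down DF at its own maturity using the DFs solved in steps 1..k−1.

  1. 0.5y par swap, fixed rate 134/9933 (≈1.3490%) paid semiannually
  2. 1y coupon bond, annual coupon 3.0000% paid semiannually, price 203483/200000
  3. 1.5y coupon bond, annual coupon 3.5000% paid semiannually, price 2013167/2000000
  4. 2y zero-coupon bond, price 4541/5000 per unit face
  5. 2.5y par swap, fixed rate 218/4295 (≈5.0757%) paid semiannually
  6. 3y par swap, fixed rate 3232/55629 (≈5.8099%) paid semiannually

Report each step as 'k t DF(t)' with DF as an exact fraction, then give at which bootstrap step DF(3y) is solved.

1 1/2 9933/10000
2 1 9877/10000
3 3/2 597/625
4 2 4541/5000
5 5/2 8801/10000
6 3 524/625
DF(3y) is solved at step 6

step 1 [0.5y] swap r/2=67/9933: DF=(1 − 67/9933·(0))/(1+67/9933) = 9933/10000 ≈ 0.993300
step 2 [1y] bond c/2=3/200: DF=(203483/200000 − 3/200·(0.993300))/(1+3/200) = 9877/10000 ≈ 0.987700
step 3 [1.5y] bond c/2=7/400: DF=(2013167/2000000 − 7/400·(0.993300+0.987700))/(1+7/400) = 597/625 ≈ 0.955200
step 4 [2y] zero: DF = P = 4541/5000 ≈ 0.908200
step 5 [2.5y] swap r/2=109/4295: DF=(1 − 109/4295·(0.993300+0.987700+0.955200+0.908200))/(1+109/4295) = 8801/10000 ≈ 0.880100
step 6 [3y] swap r/2=1616/55629: DF=(1 − 1616/55629·(0.993300+0.987700+0.955200+0.908200+0.880100))/(1+1616/55629) = 524/625 ≈ 0.838400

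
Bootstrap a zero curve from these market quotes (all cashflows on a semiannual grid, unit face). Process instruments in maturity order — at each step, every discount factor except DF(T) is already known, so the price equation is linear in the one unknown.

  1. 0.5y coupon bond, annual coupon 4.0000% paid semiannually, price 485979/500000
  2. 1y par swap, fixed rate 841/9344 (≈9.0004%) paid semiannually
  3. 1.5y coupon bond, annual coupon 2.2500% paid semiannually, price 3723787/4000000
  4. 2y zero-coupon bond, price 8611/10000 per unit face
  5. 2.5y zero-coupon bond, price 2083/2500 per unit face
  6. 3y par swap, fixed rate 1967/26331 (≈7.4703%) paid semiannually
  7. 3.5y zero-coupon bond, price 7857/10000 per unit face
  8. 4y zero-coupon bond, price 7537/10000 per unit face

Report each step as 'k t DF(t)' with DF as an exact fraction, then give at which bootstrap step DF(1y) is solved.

1 1/2 9529/10000
2 1 9159/10000
3 3/2 4499/5000
4 2 8611/10000
5 5/2 2083/2500
6 3 8033/10000
7 7/2 7857/10000
8 4 7537/10000
DF(1y) is solved at step 2

step 1 [0.5y] bond c/2=1/50: DF=(485979/500000 − 1/50·(0))/(1+1/50) = 9529/10000 ≈ 0.952900
step 2 [1y] swap r/2=841/18688: DF=(1 − 841/18688·(0.952900))/(1+841/18688) = 9159/10000 ≈ 0.915900
step 3 [1.5y] bond c/2=9/800: DF=(3723787/4000000 − 9/800·(0.952900+0.915900))/(1+9/800) = 4499/5000 ≈ 0.899800
step 4 [2y] zero: DF = P = 8611/10000 ≈ 0.861100
step 5 [2.5y] zero: DF = P = 2083/2500 ≈ 0.833200
step 6 [3y] swap r/2=1967/52662: DF=(1 − 1967/52662·(0.952900+0.915900+0.899800+0.861100+0.833200))/(1+1967/52662) = 8033/10000 ≈ 0.803300
step 7 [3.5y] zero: DF = P = 7857/10000 ≈ 0.785700
step 8 [4y] zero: DF = P = 7537/10000 ≈ 0.753700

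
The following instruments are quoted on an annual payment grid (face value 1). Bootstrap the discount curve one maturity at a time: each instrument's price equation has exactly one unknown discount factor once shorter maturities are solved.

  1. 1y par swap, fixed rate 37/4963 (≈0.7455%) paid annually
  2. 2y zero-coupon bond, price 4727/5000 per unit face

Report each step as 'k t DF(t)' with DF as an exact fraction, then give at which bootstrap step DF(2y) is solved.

step 1 [1y] swap r/1=37/4963: DF=(1 − 37/4963·(0))/(1+37/4963) = 4963/5000 ≈ 0.992600
step 2 [2y] zero: DF = P = 4727/5000 ≈ 0.945400

1 1 4963/5000
2 2 4727/5000
DF(2y) is solved at step 2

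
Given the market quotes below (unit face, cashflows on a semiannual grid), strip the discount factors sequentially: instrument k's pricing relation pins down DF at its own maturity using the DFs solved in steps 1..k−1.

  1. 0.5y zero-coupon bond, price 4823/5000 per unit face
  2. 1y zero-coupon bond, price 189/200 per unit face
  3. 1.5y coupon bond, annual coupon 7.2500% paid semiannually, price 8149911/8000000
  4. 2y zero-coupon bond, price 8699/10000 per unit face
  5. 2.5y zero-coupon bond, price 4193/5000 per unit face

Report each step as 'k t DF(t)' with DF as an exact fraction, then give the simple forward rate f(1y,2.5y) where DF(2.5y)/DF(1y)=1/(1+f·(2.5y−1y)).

1 1/2 4823/5000
2 1 189/200
3 3/2 9163/10000
4 2 8699/10000
5 5/2 4193/5000
f(1y,2.5y) = ((189/200)/(4193/5000) − 1)/(3/2) = 152/1797 ≈ 8.4585%

step 1 [0.5y] zero: DF = P = 4823/5000 ≈ 0.964600
step 2 [1y] zero: DF = P = 189/200 ≈ 0.945000
step 3 [1.5y] bond c/2=29/800: DF=(8149911/8000000 − 29/800·(0.964600+0.945000))/(1+29/800) = 9163/10000 ≈ 0.916300
step 4 [2y] zero: DF = P = 8699/10000 ≈ 0.869900
step 5 [2.5y] zero: DF = P = 4193/5000 ≈ 0.838600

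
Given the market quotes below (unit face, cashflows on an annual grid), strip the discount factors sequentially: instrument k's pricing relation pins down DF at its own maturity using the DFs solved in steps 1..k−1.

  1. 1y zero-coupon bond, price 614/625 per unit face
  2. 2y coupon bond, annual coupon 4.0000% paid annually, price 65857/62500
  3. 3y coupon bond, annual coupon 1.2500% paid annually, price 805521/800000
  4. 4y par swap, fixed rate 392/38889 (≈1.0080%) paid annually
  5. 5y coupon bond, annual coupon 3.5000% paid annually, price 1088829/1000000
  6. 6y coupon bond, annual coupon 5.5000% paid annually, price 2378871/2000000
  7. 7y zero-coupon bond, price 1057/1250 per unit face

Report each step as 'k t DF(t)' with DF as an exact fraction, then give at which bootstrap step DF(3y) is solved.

step 1 [1y] zero: DF = P = 614/625 ≈ 0.982400
step 2 [2y] bond c/1=1/25: DF=(65857/62500 − 1/25·(0.982400))/(1+1/25) = 4877/5000 ≈ 0.975400
step 3 [3y] bond c/1=1/80: DF=(805521/800000 − 1/80·(0.982400+0.975400))/(1+1/80) = 9703/10000 ≈ 0.970300
step 4 [4y] swap r/1=392/38889: DF=(1 − 392/38889·(0.982400+0.975400+0.970300))/(1+392/38889) = 1201/1250 ≈ 0.960800
step 5 [5y] bond c/1=7/200: DF=(1088829/1000000 − 7/200·(0.982400+0.975400+0.970300+0.960800))/(1+7/200) = 1841/2000 ≈ 0.920500
step 6 [6y] bond c/1=11/200: DF=(2378871/2000000 − 11/200·(0.982400+0.975400+0.970300+0.960800+0.920500))/(1+11/200) = 8767/10000 ≈ 0.876700
step 7 [7y] zero: DF = P = 1057/1250 ≈ 0.845600

1 1 614/625
2 2 4877/5000
3 3 9703/10000
4 4 1201/1250
5 5 1841/2000
6 6 8767/10000
7 7 1057/1250
DF(3y) is solved at step 3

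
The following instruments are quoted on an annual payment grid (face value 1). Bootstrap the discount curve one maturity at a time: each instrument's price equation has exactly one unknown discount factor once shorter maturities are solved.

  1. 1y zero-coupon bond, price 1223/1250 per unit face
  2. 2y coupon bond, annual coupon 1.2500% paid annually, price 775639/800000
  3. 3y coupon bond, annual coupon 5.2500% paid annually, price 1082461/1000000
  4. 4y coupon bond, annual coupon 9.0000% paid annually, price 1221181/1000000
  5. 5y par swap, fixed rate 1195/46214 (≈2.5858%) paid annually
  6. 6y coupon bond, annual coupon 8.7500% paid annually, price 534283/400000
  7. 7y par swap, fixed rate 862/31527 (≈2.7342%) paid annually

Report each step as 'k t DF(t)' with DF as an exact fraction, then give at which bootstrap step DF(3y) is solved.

step 1 [1y] zero: DF = P = 1223/1250 ≈ 0.978400
step 2 [2y] bond c/1=1/80: DF=(775639/800000 − 1/80·(0.978400))/(1+1/80) = 1891/2000 ≈ 0.945500
step 3 [3y] bond c/1=21/400: DF=(1082461/1000000 − 21/400·(0.978400+0.945500))/(1+21/400) = 373/400 ≈ 0.932500
step 4 [4y] bond c/1=9/100: DF=(1221181/1000000 − 9/100·(0.978400+0.945500+0.932500))/(1+9/100) = 1769/2000 ≈ 0.884500
step 5 [5y] swap r/1=1195/46214: DF=(1 − 1195/46214·(0.978400+0.945500+0.932500+0.884500))/(1+1195/46214) = 1761/2000 ≈ 0.880500
step 6 [6y] bond c/1=7/80: DF=(534283/400000 − 7/80·(0.978400+0.945500+0.932500+0.884500+0.880500))/(1+7/80) = 2141/2500 ≈ 0.856400
step 7 [7y] swap r/1=862/31527: DF=(1 − 862/31527·(0.978400+0.945500+0.932500+0.884500+0.880500+0.856400))/(1+862/31527) = 2069/2500 ≈ 0.827600

1 1 1223/1250
2 2 1891/2000
3 3 373/400
4 4 1769/2000
5 5 1761/2000
6 6 2141/2500
7 7 2069/2500
DF(3y) is solved at step 3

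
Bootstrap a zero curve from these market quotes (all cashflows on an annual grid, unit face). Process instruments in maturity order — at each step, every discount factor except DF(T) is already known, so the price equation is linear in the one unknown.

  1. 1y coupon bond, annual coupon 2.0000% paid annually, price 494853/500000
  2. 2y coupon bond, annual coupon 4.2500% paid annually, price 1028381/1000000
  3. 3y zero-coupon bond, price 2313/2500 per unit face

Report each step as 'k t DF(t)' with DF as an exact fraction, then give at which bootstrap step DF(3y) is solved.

step 1 [1y] bond c/1=1/50: DF=(494853/500000 − 1/50·(0))/(1+1/50) = 9703/10000 ≈ 0.970300
step 2 [2y] bond c/1=17/400: DF=(1028381/1000000 − 17/400·(0.970300))/(1+17/400) = 9469/10000 ≈ 0.946900
step 3 [3y] zero: DF = P = 2313/2500 ≈ 0.925200

1 1 9703/10000
2 2 9469/10000
3 3 2313/2500
DF(3y) is solved at step 3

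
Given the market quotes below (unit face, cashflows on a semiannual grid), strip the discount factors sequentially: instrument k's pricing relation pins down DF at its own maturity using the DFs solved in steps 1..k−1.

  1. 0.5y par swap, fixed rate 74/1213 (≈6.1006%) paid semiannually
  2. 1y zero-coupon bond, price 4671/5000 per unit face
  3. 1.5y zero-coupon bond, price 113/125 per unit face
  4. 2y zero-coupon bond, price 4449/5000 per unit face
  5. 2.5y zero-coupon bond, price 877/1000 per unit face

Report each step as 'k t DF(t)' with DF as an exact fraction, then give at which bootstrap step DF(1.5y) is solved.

1 1/2 1213/1250
2 1 4671/5000
3 3/2 113/125
4 2 4449/5000
5 5/2 877/1000
DF(1.5y) is solved at step 3

step 1 [0.5y] swap r/2=37/1213: DF=(1 − 37/1213·(0))/(1+37/1213) = 1213/1250 ≈ 0.970400
step 2 [1y] zero: DF = P = 4671/5000 ≈ 0.934200
step 3 [1.5y] zero: DF = P = 113/125 ≈ 0.904000
step 4 [2y] zero: DF = P = 4449/5000 ≈ 0.889800
step 5 [2.5y] zero: DF = P = 877/1000 ≈ 0.877000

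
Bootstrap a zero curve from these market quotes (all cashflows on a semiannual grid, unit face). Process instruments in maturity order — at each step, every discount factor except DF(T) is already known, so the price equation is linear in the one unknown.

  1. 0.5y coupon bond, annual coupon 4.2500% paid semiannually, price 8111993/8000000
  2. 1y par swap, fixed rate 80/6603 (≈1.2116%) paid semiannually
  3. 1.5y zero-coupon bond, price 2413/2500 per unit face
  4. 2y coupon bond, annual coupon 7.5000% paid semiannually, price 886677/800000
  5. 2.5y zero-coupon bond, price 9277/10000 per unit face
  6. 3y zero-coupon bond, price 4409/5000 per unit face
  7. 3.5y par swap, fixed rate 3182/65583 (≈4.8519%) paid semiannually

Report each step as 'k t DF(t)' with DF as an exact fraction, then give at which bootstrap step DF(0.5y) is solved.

step 1 [0.5y] bond c/2=17/800: DF=(8111993/8000000 − 17/800·(0))/(1+17/800) = 9929/10000 ≈ 0.992900
step 2 [1y] swap r/2=40/6603: DF=(1 − 40/6603·(0.992900))/(1+40/6603) = 247/250 ≈ 0.988000
step 3 [1.5y] zero: DF = P = 2413/2500 ≈ 0.965200
step 4 [2y] bond c/2=3/80: DF=(886677/800000 − 3/80·(0.992900+0.988000+0.965200))/(1+3/80) = 4809/5000 ≈ 0.961800
step 5 [2.5y] zero: DF = P = 9277/10000 ≈ 0.927700
step 6 [3y] zero: DF = P = 4409/5000 ≈ 0.881800
step 7 [3.5y] swap r/2=1591/65583: DF=(1 − 1591/65583·(0.992900+0.988000+0.965200+0.961800+0.927700+0.881800))/(1+1591/65583) = 8409/10000 ≈ 0.840900

1 1/2 9929/10000
2 1 247/250
3 3/2 2413/2500
4 2 4809/5000
5 5/2 9277/10000
6 3 4409/5000
7 7/2 8409/10000
DF(0.5y) is solved at step 1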